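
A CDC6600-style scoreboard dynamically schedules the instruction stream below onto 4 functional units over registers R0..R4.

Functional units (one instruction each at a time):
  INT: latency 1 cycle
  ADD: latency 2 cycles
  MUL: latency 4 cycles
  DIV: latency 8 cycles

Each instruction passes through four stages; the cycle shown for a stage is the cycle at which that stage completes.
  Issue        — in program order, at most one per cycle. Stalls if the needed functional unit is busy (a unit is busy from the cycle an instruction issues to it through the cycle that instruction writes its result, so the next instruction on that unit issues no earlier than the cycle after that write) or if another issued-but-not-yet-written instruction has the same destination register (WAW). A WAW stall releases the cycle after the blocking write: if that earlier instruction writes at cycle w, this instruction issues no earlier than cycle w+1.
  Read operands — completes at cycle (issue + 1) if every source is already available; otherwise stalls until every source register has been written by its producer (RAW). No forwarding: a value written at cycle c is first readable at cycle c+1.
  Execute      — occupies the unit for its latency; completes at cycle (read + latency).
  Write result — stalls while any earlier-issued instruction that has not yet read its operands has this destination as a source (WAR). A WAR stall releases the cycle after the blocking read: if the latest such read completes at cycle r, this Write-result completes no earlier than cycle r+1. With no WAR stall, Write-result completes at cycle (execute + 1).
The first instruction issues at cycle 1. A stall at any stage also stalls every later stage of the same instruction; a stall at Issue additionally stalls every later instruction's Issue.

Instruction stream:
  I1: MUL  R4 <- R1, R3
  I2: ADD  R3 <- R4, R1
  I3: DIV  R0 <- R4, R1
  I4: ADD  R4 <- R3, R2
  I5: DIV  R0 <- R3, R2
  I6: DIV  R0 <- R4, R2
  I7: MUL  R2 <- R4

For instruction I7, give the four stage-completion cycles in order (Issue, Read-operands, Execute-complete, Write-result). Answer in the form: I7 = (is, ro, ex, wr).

t=1  I1 issues→MUL
t=2  I1 reads, I2 issues→ADD
t=3  I3 issues→DIV
t=6  I1 exec-done
t=7  I1 writes R4
t=8  I2 reads, I3 reads
t=10  I2 exec-done
t=11  I2 writes R3
t=12  I4 issues→ADD
t=13  I4 reads
t=15  I4 exec-done
t=16  I3 exec-done, I4 writes R4
t=17  I3 writes R0
t=18  I5 issues→DIV
t=19  I5 reads
t=27  I5 exec-done
t=28  I5 writes R0
t=29  I6 issues→DIV
t=30  I6 reads, I7 issues→MUL
t=31  I7 reads
t=35  I7 exec-done
t=36  I7 writes R2
t=38  I6 exec-done
t=39  I6 writes R0

I7 = (30, 31, 35, 36)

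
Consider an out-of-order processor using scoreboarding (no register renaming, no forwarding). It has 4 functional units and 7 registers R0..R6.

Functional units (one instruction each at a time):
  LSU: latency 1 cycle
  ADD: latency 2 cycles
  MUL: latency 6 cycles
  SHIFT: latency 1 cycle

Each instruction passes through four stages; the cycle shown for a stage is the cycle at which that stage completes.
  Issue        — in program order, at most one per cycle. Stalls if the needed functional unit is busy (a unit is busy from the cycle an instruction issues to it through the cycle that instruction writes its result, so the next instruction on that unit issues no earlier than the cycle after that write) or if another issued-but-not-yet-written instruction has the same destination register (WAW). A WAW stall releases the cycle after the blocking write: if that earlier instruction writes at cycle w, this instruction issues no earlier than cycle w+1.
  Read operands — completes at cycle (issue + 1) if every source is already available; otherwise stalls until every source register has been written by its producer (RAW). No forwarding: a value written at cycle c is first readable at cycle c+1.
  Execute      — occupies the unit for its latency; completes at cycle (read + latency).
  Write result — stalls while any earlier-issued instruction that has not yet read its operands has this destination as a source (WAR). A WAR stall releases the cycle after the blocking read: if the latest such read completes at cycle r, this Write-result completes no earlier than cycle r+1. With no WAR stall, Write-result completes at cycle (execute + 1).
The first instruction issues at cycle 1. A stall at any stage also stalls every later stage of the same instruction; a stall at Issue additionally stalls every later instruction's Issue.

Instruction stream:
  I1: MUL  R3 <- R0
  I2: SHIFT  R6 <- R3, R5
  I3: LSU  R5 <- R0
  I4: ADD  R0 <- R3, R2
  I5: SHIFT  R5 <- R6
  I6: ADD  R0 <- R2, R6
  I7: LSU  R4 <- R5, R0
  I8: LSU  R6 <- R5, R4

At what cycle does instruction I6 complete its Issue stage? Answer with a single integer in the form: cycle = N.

I1: IS=1 RO=2 EX=8 WR=9
I2: IS=2 RO=10 EX=11 WR=12  [RAW R3: wait I1 write@9]
I3: IS=3 RO=4 EX=5 WR=11  [WAR R5: wait I2 read@10]
I4: IS=4 RO=10 EX=12 WR=13  [RAW R3: wait I1 write@9]
I5: IS=13 RO=14 EX=15 WR=16  [struct: SHIFT busy until I2 writes@12]
I6: IS=14 RO=15 EX=17 WR=18
I7: IS=15 RO=19 EX=20 WR=21  [RAW R0: wait I6 write@18]
I8: IS=22 RO=23 EX=24 WR=25  [struct: LSU busy until I7 writes@21]

cycle = 14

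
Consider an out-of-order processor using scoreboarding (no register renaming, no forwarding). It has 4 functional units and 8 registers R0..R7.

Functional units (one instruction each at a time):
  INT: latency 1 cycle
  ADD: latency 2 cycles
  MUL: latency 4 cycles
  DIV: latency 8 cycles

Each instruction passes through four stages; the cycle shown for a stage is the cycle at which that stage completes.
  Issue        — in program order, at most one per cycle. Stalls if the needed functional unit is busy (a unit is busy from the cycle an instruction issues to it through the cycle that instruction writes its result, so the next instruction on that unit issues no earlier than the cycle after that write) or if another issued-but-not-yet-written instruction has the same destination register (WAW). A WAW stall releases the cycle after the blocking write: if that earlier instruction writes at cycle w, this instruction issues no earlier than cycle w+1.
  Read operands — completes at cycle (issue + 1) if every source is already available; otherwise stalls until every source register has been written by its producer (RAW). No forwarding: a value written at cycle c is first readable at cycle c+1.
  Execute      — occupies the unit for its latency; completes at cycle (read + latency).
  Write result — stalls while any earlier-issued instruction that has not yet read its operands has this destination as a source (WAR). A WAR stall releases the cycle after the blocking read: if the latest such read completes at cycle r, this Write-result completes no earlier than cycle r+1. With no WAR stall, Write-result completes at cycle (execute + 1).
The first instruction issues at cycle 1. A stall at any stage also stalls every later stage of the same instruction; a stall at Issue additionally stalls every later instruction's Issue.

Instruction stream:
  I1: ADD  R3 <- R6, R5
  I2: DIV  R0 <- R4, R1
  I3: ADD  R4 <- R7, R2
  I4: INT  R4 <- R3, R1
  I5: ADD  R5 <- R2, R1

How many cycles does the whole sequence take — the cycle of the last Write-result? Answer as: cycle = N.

I1 -> (1, 2, 4, 5)
I2 -> (2, 3, 11, 12)
I3 -> (6, 7, 9, 10)  // struct: ADD busy until I1 writes@5
I4 -> (11, 12, 13, 14)  // WAW R4: wait I3 write@10
I5 -> (12, 13, 15, 16)

cycle = 16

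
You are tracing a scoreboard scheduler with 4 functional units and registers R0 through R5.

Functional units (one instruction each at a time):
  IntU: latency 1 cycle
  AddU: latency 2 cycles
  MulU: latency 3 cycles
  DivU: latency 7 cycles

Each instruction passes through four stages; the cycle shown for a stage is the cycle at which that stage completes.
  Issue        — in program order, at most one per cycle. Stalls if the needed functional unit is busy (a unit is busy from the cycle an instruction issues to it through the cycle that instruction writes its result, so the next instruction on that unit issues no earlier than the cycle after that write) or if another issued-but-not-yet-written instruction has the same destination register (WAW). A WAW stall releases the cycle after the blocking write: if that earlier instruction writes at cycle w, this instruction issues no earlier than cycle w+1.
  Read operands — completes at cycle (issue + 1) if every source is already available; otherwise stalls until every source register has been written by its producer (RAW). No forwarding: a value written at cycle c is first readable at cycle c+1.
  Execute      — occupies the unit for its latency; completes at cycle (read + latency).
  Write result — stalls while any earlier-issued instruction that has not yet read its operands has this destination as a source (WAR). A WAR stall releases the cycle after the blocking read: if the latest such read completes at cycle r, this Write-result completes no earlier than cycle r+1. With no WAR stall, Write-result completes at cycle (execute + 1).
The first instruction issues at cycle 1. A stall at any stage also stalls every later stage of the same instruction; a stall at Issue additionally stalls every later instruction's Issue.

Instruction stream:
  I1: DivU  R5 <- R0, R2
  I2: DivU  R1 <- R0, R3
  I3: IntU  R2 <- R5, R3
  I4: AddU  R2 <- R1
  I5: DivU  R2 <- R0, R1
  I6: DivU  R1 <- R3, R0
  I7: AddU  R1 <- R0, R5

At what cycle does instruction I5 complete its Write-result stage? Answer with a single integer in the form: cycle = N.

  I1 | 1 | 2 | 9 | 10
  I2 | 11 | 12 | 19 | 20   struct: DivU busy until I1 writes@10
  I3 | 12 | 13 | 14 | 15
  I4 | 16 | 21 | 23 | 24   WAW R2: wait I3 write@15 · RAW R1: wait I2 write@20
  I5 | 25 | 26 | 33 | 34   WAW R2: wait I4 write@24
  I6 | 35 | 36 | 43 | 44   struct: DivU busy until I5 writes@34
  I7 | 45 | 46 | 48 | 49   WAW R1: wait I6 write@44

cycle = 34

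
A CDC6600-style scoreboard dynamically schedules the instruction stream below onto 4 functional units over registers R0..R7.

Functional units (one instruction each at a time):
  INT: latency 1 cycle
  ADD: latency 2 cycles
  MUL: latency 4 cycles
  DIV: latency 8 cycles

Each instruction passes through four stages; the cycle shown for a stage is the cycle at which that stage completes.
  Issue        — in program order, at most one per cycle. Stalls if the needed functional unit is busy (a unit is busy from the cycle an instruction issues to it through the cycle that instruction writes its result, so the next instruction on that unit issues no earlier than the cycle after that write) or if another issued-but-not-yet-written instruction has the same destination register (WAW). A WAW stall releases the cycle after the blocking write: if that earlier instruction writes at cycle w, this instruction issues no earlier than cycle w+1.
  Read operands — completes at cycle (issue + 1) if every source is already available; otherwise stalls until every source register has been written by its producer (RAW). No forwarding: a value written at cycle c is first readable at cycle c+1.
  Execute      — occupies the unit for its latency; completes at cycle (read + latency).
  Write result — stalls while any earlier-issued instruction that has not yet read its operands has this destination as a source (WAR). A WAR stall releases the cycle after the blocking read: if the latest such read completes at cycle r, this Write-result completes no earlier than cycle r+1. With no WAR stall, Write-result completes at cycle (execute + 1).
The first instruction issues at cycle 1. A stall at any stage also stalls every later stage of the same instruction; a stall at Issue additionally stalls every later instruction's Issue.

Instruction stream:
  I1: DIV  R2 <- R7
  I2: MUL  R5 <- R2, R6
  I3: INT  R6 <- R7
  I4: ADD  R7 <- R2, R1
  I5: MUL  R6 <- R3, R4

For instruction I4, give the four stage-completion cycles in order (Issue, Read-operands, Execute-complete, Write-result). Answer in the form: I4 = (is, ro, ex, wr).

I4 = (4, 12, 14, 15)

t=1  issue I1 (DIV)
t=2  I1 read-ops, issue I2 (MUL)
t=3  issue I3 (INT)
t=4  I3 read-ops, issue I4 (ADD)
t=5  I3 finished on INT
t=10  I1 finished on DIV
t=11  I1→R2
t=12  I2 read-ops, I4 read-ops
t=13  I3→R6
t=14  I4 finished on ADD
t=15  I4→R7
t=16  I2 finished on MUL
t=17  I2→R5
t=18  issue I5 (MUL)
t=19  I5 read-ops
t=23  I5 finished on MUL
t=24  I5→R6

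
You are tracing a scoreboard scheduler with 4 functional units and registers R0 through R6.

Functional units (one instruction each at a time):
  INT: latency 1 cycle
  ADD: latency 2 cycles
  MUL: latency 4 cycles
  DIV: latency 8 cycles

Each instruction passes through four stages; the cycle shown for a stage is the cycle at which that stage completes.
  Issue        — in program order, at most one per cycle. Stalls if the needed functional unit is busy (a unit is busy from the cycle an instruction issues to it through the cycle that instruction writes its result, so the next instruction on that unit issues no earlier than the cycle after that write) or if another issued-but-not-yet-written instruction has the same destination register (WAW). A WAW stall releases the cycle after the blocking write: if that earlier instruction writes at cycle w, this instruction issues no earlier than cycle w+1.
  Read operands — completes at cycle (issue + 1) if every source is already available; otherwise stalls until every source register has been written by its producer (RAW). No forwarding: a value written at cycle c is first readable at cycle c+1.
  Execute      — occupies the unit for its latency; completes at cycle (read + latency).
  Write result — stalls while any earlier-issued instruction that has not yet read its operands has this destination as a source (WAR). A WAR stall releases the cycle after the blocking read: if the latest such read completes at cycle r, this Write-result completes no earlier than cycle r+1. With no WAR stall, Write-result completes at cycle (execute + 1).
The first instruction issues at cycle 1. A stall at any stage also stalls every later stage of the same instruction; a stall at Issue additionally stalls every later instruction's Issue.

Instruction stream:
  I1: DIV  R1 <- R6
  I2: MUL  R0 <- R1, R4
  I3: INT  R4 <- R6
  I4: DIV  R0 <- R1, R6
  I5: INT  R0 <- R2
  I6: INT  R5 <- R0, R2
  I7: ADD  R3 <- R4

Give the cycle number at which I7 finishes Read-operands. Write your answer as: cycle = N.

cycle = 35

[I1] 1/2/10/11
[I2] 2/12/16/17  (RAW R1: wait I1 write@11)
[I3] 3/4/5/13  (WAR R4: wait I2 read@12)
[I4] 18/19/27/28  (WAW R0: wait I2 write@17)
[I5] 29/30/31/32  (WAW R0: wait I4 write@28)
[I6] 33/34/35/36  (struct: INT busy until I5 writes@32)
[I7] 34/35/37/38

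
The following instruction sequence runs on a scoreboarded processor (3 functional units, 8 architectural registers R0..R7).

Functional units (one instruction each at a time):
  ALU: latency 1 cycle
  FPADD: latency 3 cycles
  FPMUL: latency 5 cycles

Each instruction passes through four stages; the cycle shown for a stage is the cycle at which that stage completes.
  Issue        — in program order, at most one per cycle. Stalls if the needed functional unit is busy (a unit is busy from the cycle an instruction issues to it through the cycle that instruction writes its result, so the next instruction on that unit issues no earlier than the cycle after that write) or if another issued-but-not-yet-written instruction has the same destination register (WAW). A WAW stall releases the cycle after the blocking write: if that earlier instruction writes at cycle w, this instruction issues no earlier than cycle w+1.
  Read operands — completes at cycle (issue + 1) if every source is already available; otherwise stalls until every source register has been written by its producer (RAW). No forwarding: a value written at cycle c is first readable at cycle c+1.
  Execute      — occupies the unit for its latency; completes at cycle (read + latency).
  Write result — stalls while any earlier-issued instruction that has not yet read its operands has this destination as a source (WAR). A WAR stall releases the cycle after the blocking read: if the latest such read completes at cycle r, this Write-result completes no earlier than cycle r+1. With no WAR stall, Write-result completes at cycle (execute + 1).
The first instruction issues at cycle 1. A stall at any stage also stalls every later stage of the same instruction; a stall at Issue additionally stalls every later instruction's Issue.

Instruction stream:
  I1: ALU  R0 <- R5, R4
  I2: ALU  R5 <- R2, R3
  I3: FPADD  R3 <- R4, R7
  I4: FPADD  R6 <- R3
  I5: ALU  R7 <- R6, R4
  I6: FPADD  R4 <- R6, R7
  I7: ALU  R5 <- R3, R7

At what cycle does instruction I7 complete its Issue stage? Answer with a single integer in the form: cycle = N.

cycle = 21

t=1  I1 dispatched to ALU
t=2  I1 operands ready
t=3  I1 complete
t=4  R0←I1
t=5  I2 dispatched to ALU
t=6  I2 operands ready · I3 dispatched to FPADD
t=7  I2 complete · I3 operands ready
t=8  R5←I2
t=10  I3 complete
t=11  R3←I3
t=12  I4 dispatched to FPADD
t=13  I4 operands ready · I5 dispatched to ALU
t=16  I4 complete
t=17  R6←I4
t=18  I5 operands ready · I6 dispatched to FPADD
t=19  I5 complete
t=20  R7←I5
t=21  I6 operands ready · I7 dispatched to ALU
t=22  I7 operands ready
t=23  I7 complete
t=24  I6 complete · R5←I7
t=25  R4←I6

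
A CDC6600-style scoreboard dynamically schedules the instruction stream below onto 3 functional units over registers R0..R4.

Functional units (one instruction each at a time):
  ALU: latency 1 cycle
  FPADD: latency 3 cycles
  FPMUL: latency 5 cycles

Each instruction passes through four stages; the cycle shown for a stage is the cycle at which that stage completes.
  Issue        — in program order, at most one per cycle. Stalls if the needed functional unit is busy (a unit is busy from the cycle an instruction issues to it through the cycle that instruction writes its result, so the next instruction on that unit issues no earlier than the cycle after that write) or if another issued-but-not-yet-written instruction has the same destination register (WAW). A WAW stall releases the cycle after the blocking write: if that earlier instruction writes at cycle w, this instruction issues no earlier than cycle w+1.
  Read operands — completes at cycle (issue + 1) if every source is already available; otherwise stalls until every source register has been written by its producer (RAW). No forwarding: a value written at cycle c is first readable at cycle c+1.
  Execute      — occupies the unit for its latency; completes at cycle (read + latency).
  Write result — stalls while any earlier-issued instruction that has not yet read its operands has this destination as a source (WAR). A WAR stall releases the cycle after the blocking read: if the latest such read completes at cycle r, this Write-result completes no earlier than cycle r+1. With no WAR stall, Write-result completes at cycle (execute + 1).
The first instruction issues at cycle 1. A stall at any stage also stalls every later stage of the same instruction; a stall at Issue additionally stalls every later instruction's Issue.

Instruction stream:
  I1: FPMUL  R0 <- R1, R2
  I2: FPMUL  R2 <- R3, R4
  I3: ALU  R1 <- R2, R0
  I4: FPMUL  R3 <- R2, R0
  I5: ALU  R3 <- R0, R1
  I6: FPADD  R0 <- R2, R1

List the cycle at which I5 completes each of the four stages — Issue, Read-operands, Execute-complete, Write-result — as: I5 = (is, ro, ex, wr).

I5 = (25, 26, 27, 28)

c1: I1 issues→FPMUL
c2: I1 reads
c7: I1 exec-done
c8: I1 writes R0
c9: I2 issues→FPMUL
c10: I2 reads | I3 issues→ALU
c15: I2 exec-done
c16: I2 writes R2
c17: I3 reads | I4 issues→FPMUL
c18: I3 exec-done | I4 reads
c19: I3 writes R1
c23: I4 exec-done
c24: I4 writes R3
c25: I5 issues→ALU
c26: I5 reads | I6 issues→FPADD
c27: I5 exec-done | I6 reads
c28: I5 writes R3
c30: I6 exec-done
c31: I6 writes R0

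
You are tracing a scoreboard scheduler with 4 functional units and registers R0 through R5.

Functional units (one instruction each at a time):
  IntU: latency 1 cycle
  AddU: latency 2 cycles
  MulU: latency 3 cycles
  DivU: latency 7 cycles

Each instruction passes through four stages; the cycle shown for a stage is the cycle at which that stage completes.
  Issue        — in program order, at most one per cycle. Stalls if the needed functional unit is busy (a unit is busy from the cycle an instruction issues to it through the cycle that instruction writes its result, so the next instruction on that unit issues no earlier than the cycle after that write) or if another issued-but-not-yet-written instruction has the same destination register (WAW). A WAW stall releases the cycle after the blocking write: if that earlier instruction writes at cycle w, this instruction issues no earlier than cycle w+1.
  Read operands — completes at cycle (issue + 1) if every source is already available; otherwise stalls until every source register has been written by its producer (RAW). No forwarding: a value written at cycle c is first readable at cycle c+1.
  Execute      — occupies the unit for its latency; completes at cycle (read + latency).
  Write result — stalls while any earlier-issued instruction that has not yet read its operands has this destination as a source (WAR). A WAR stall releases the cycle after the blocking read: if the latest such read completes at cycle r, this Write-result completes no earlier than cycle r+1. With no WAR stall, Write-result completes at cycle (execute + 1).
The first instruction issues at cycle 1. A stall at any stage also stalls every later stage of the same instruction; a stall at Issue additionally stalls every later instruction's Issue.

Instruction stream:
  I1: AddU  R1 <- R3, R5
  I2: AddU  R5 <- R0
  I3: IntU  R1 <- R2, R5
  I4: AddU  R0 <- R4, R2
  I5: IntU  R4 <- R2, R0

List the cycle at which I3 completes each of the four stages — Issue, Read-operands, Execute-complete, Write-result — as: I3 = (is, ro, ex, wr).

[1] I1→AddU
[2] I1 RO
[4] I1 EX
[5] I1 WR R1
[6] I2→AddU
[7] I2 RO, I3→IntU
[9] I2 EX
[10] I2 WR R5
[11] I3 RO, I4→AddU
[12] I3 EX, I4 RO
[13] I3 WR R1
[14] I4 EX, I5→IntU
[15] I4 WR R0
[16] I5 RO
[17] I5 EX
[18] I5 WR R4

I3 = (7, 11, 12, 13)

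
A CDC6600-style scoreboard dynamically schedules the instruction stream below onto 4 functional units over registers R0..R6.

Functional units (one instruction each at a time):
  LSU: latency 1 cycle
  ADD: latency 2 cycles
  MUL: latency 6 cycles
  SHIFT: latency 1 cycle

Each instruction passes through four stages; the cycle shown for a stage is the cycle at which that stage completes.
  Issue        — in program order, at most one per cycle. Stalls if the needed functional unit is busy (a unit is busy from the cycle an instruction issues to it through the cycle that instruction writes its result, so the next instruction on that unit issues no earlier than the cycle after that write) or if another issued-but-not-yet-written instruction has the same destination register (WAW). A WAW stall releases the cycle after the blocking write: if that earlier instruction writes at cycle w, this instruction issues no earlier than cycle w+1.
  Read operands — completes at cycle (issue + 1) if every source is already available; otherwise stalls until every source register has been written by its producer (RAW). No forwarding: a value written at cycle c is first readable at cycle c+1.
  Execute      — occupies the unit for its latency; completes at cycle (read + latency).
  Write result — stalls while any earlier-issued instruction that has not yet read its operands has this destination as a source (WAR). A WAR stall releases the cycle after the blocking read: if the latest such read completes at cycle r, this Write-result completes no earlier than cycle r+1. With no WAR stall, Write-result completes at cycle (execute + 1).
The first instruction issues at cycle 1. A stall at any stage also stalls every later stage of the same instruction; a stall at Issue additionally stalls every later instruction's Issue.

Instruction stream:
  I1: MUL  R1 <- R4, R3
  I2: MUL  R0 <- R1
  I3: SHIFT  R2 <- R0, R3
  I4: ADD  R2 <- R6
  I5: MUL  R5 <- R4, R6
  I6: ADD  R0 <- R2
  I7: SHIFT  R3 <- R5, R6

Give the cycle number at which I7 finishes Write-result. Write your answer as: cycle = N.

cycle 1: I1 dispatched to MUL
cycle 2: I1 operands ready
cycle 8: I1 complete
cycle 9: R1←I1
cycle 10: I2 dispatched to MUL
cycle 11: I2 operands ready · I3 dispatched to SHIFT
cycle 17: I2 complete
cycle 18: R0←I2
cycle 19: I3 operands ready
cycle 20: I3 complete
cycle 21: R2←I3
cycle 22: I4 dispatched to ADD
cycle 23: I4 operands ready · I5 dispatched to MUL
cycle 24: I5 operands ready
cycle 25: I4 complete
cycle 26: R2←I4
cycle 27: I6 dispatched to ADD
cycle 28: I6 operands ready · I7 dispatched to SHIFT
cycle 30: I5 complete · I6 complete
cycle 31: R5←I5 · R0←I6
cycle 32: I7 operands ready
cycle 33: I7 complete
cycle 34: R3←I7

cycle = 34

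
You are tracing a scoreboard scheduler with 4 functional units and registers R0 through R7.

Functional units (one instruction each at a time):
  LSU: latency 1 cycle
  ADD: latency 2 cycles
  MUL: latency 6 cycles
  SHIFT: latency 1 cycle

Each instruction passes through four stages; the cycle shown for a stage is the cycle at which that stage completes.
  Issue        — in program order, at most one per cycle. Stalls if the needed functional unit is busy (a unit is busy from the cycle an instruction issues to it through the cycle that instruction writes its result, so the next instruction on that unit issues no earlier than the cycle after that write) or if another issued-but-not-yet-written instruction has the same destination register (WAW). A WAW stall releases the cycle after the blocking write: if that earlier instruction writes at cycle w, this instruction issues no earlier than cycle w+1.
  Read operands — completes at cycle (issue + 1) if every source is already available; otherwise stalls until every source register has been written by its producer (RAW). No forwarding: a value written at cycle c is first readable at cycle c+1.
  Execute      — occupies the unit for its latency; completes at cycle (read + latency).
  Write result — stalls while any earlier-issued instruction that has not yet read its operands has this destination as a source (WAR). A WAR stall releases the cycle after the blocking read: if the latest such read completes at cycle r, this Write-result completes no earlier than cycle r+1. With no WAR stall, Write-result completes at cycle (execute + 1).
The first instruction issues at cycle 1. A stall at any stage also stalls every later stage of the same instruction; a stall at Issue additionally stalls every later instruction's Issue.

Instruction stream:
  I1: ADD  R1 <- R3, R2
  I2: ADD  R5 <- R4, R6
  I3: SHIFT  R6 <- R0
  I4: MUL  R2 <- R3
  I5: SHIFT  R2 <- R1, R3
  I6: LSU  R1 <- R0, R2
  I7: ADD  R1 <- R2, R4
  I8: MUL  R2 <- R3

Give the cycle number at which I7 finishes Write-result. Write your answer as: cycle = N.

I1: IS=1 RO=2 EX=4 WR=5
I2: IS=6 RO=7 EX=9 WR=10  [struct: ADD busy until I1 writes@5]
I3: IS=7 RO=8 EX=9 WR=10
I4: IS=8 RO=9 EX=15 WR=16
I5: IS=17 RO=18 EX=19 WR=20  [WAW R2: wait I4 write@16]
I6: IS=18 RO=21 EX=22 WR=23  [RAW R2: wait I5 write@20]
I7: IS=24 RO=25 EX=27 WR=28  [WAW R1: wait I6 write@23]
I8: IS=25 RO=26 EX=32 WR=33

cycle = 28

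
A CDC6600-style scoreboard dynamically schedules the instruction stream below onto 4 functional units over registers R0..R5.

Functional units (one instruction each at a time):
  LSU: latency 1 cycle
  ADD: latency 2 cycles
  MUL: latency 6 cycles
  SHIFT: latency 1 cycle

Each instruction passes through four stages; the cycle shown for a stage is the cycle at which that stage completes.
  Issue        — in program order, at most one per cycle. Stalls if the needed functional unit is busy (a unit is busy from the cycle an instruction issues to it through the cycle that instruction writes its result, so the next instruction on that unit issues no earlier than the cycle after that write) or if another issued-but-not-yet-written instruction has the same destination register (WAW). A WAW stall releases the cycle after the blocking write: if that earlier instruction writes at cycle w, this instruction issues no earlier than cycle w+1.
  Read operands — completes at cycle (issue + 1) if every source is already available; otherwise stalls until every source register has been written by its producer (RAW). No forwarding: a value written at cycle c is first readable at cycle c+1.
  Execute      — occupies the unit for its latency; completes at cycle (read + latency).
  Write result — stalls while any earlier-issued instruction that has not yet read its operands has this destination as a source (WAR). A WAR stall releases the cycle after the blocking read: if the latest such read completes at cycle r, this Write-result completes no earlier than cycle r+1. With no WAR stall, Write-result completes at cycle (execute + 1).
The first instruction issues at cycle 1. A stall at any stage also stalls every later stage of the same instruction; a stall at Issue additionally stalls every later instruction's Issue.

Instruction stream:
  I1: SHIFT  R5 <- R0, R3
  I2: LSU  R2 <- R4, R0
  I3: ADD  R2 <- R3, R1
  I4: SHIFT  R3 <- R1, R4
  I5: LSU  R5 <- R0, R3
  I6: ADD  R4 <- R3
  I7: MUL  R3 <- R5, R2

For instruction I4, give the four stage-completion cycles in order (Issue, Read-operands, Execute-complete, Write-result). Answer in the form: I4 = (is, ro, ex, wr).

[1] I1 dispatched to SHIFT
[2] I1 operands ready · I2 dispatched to LSU
[3] I1 complete · I2 operands ready
[4] R5←I1 · I2 complete
[5] R2←I2
[6] I3 dispatched to ADD
[7] I3 operands ready · I4 dispatched to SHIFT
[8] I4 operands ready · I5 dispatched to LSU
[9] I3 complete · I4 complete
[10] R2←I3 · R3←I4
[11] I5 operands ready · I6 dispatched to ADD
[12] I5 complete · I6 operands ready · I7 dispatched to MUL
[13] R5←I5
[14] I6 complete · I7 operands ready
[15] R4←I6
[20] I7 complete
[21] R3←I7

I4 = (7, 8, 9, 10)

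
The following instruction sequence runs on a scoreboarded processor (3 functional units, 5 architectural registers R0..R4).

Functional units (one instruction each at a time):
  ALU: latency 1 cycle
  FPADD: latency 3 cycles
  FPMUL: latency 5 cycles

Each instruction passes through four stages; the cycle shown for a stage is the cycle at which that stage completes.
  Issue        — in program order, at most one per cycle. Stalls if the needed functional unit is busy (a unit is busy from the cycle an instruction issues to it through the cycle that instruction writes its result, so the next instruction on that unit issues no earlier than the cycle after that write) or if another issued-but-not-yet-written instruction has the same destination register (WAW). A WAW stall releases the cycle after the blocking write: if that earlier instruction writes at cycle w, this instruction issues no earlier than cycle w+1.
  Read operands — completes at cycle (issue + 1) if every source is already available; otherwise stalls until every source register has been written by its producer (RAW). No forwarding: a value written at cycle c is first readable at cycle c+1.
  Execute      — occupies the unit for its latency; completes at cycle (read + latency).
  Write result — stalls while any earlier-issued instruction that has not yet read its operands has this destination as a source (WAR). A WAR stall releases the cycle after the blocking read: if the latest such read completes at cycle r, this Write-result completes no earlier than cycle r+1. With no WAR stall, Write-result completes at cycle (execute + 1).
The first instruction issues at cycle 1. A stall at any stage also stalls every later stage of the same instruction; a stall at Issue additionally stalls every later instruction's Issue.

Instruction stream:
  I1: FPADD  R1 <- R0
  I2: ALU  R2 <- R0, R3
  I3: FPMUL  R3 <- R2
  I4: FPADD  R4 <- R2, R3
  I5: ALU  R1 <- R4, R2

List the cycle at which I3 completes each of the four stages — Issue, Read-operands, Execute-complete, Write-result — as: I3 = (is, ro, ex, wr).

I3 = (3, 6, 11, 12)

[1] I1→FPADD
[2] I1 RO · I2→ALU
[3] I2 RO · I3→FPMUL
[4] I2 EX
[5] I1 EX · I2 WR R2
[6] I1 WR R1 · I3 RO
[7] I4→FPADD
[8] I5→ALU
[11] I3 EX
[12] I3 WR R3
[13] I4 RO
[16] I4 EX
[17] I4 WR R4
[18] I5 RO
[19] I5 EX
[20] I5 WR R1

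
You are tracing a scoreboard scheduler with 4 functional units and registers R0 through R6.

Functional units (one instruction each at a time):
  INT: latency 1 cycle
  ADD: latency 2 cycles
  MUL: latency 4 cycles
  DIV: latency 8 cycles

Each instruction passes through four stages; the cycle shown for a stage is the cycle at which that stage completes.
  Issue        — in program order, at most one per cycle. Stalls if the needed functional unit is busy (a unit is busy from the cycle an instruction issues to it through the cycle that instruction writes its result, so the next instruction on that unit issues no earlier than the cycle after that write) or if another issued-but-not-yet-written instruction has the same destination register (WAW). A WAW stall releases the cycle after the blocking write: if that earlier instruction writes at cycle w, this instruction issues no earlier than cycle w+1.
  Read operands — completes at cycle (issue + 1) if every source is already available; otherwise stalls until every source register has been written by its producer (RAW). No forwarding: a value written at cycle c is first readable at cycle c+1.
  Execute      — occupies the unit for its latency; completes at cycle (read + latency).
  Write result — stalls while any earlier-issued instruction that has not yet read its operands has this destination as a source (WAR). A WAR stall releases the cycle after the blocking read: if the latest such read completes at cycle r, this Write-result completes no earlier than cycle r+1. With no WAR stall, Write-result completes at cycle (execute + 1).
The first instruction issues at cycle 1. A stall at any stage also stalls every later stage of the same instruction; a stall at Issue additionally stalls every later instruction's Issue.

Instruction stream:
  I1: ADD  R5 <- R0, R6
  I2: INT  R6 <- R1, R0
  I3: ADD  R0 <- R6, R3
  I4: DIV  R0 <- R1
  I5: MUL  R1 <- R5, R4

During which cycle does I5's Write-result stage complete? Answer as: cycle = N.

t=1  I1→ADD
t=2  I1 RO, I2→INT
t=3  I2 RO
t=4  I1 EX, I2 EX
t=5  I1 WR R5, I2 WR R6
t=6  I3→ADD
t=7  I3 RO
t=9  I3 EX
t=10  I3 WR R0
t=11  I4→DIV
t=12  I4 RO, I5→MUL
t=13  I5 RO
t=17  I5 EX
t=18  I5 WR R1
t=20  I4 EX
t=21  I4 WR R0

cycle = 18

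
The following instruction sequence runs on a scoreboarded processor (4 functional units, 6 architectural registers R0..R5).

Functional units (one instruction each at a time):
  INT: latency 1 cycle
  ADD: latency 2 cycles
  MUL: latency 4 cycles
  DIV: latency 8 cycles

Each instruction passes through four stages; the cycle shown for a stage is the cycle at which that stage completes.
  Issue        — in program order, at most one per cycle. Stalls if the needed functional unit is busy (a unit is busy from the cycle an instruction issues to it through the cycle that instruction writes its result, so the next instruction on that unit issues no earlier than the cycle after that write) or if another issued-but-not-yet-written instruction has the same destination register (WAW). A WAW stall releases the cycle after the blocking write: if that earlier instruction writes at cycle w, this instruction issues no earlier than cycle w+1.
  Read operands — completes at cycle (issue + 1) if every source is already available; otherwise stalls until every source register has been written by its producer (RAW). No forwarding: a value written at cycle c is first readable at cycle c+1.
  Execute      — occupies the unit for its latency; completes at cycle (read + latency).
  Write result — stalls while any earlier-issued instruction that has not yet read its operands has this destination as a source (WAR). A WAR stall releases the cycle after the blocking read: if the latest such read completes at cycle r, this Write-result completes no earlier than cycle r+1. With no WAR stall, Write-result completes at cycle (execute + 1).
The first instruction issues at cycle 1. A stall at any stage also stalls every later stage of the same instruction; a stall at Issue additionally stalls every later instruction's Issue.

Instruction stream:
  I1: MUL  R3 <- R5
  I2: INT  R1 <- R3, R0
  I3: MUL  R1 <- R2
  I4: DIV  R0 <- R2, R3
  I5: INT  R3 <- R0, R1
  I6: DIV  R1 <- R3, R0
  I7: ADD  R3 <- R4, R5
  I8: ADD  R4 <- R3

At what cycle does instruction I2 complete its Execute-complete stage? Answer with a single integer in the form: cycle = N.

[1] I1→MUL
[2] I1 RO; I2→INT
[6] I1 EX
[7] I1 WR R3
[8] I2 RO
[9] I2 EX
[10] I2 WR R1
[11] I3→MUL
[12] I3 RO; I4→DIV
[13] I4 RO; I5→INT
[16] I3 EX
[17] I3 WR R1
[21] I4 EX
[22] I4 WR R0
[23] I5 RO; I6→DIV
[24] I5 EX
[25] I5 WR R3
[26] I6 RO; I7→ADD
[27] I7 RO
[29] I7 EX
[30] I7 WR R3
[31] I8→ADD
[32] I8 RO
[34] I6 EX; I8 EX
[35] I6 WR R1; I8 WR R4

cycle = 9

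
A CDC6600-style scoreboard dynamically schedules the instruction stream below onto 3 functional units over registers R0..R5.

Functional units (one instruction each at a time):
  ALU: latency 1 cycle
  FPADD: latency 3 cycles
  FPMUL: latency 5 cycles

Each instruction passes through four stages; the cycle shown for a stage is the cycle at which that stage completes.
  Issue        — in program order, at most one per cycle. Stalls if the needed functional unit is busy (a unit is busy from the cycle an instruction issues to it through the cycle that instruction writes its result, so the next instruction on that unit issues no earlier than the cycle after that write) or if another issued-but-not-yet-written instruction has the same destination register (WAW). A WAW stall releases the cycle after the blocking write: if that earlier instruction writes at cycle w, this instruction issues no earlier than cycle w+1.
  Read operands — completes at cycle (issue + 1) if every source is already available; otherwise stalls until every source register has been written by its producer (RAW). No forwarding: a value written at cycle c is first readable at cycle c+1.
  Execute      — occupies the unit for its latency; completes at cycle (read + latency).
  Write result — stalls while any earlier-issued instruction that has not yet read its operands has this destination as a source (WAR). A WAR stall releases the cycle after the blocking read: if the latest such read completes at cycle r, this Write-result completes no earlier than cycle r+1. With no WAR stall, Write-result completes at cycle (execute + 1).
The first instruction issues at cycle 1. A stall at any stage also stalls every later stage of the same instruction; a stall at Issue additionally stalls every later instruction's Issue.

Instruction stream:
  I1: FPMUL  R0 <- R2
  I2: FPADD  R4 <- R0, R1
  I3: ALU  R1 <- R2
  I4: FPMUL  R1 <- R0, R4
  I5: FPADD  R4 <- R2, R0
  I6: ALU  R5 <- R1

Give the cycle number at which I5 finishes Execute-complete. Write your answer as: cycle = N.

cycle = 18

t=1  I1 dispatched to FPMUL
t=2  I1 operands ready, I2 dispatched to FPADD
t=3  I3 dispatched to ALU
t=4  I3 operands ready
t=5  I3 complete
t=7  I1 complete
t=8  R0←I1
t=9  I2 operands ready
t=10  R1←I3
t=11  I4 dispatched to FPMUL
t=12  I2 complete
t=13  R4←I2
t=14  I4 operands ready, I5 dispatched to FPADD
t=15  I5 operands ready, I6 dispatched to ALU
t=18  I5 complete
t=19  I4 complete, R4←I5
t=20  R1←I4
t=21  I6 operands ready
t=22  I6 complete
t=23  R5←I6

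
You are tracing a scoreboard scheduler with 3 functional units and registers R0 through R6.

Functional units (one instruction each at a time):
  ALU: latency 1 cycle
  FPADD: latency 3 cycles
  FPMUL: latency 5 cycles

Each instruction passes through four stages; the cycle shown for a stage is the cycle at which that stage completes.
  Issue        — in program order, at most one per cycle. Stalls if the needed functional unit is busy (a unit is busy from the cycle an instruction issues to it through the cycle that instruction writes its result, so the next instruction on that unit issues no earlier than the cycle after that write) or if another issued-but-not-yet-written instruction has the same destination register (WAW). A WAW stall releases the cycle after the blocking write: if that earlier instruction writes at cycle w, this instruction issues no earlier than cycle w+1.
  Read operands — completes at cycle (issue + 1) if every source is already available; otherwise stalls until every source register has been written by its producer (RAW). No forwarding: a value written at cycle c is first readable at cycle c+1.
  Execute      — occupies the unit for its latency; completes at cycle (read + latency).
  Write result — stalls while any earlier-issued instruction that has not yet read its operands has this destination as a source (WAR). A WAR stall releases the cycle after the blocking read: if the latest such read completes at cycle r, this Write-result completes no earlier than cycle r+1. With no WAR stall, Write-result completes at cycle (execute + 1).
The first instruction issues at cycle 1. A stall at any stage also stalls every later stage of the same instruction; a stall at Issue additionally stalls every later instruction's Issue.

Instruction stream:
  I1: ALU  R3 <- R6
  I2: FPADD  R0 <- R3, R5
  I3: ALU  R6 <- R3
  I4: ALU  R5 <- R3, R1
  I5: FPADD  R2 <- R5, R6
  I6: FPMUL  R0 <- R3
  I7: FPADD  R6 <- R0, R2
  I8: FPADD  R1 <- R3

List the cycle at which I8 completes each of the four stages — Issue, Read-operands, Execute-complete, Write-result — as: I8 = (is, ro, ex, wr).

[1] I1 dispatched to ALU
[2] I1 operands ready, I2 dispatched to FPADD
[3] I1 complete
[4] R3←I1
[5] I2 operands ready, I3 dispatched to ALU
[6] I3 operands ready
[7] I3 complete
[8] I2 complete, R6←I3
[9] R0←I2, I4 dispatched to ALU
[10] I4 operands ready, I5 dispatched to FPADD
[11] I4 complete, I6 dispatched to FPMUL
[12] R5←I4, I6 operands ready
[13] I5 operands ready
[16] I5 complete
[17] R2←I5, I6 complete
[18] R0←I6, I7 dispatched to FPADD
[19] I7 operands ready
[22] I7 complete
[23] R6←I7
[24] I8 dispatched to FPADD
[25] I8 operands ready
[28] I8 complete
[29] R1←I8

I8 = (24, 25, 28, 29)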